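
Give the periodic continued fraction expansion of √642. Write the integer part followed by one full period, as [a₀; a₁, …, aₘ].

[25; 2, 1, 24, 1, 2, 50]

a₀ = ⌊√642⌋ = 25.
With m₀=0, d₀=1 and mₖ₊₁ = dₖaₖ − mₖ, dₖ₊₁ = (n − mₖ₊₁²)/dₖ, aₖ₊₁ = ⌊(a₀+mₖ₊₁)/dₖ₊₁⌋:
  k=1: m=25, d=17, a=2
  k=2: m=9, d=33, a=1
  k=3: m=24, d=2, a=24
  k=4: m=24, d=33, a=1
  k=5: m=9, d=17, a=2
  k=6: m=25, d=1, a=50
d=1 and a=2a₀=50 at k=6, so the next step gives (m, d) = (25, 17) again — its k=1 value — and the period has length 6.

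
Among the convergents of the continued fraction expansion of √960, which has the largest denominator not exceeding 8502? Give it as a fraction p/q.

119071/3843

√960 = [30; 1, 60, …] (period length 2).
Convergents:
  p_0/q_0 = 30/1
  p_1/q_1 = 31/1
  p_2/q_2 = 1890/61
  p_3/q_3 = 1921/62
  p_4/q_4 = 117150/3781
  p_5/q_5 = 119071/3843
  p_6/q_6 = 7261410/234361
q_5 = 3843 ≤ 8502 < 234361 = q_6, so the answer is 119071/3843.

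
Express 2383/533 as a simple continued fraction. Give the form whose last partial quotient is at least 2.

[4; 2, 8, 10, 3]

2383 = 4·533 + 251
533 = 2·251 + 31
251 = 8·31 + 3
31 = 10·3 + 1
3 = 3·1 + 0  (stop)
So 2383/533 = [4; 2, 8, 10, 3].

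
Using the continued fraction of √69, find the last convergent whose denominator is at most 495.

√69 = [8; 3, 3, 1, 4, 1, 3, 3, 16, …] (period length 8).
Convergents:
  p_0/q_0 = 8/1
  p_1/q_1 = 25/3
  p_2/q_2 = 83/10
  p_3/q_3 = 108/13
  p_4/q_4 = 515/62
  p_5/q_5 = 623/75
  p_6/q_6 = 2384/287
  p_7/q_7 = 7775/936
q_6 = 287 ≤ 495 < 936 = q_7, so the answer is 2384/287.

2384/287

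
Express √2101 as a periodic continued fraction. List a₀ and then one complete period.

a₀ = ⌊√2101⌋ = 45.
With m₀=0, d₀=1 and mₖ₊₁ = dₖaₖ − mₖ, dₖ₊₁ = (n − mₖ₊₁²)/dₖ, aₖ₊₁ = ⌊(a₀+mₖ₊₁)/dₖ₊₁⌋:
  k=1: m=45, d=76, a=1
  k=2: m=31, d=15, a=5
  k=3: m=44, d=11, a=8
  k=4: m=44, d=15, a=5
  k=5: m=31, d=76, a=1
  k=6: m=45, d=1, a=90
d=1 and a=2a₀=90 at k=6, so the next step gives (m, d) = (45, 76) again — its k=1 value — and the period has length 6.

[45; 1, 5, 8, 5, 1, 90]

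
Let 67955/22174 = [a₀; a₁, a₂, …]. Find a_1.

67955 = 3·22174 + 1433   →  a_0 = 3
22174 = 15·1433 + 679   →  a_1 = 15

15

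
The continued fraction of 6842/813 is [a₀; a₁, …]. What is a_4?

6842 = 8·813 + 338   →  a_0 = 8
813 = 2·338 + 137   →  a_1 = 2
338 = 2·137 + 64   →  a_2 = 2
137 = 2·64 + 9   →  a_3 = 2
64 = 7·9 + 1   →  a_4 = 7

7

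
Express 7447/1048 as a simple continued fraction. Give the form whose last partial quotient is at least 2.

7447 = 7×1048 + 111
1048 = 9×111 + 49
111 = 2×49 + 13
49 = 3×13 + 10
13 = 1×10 + 3
10 = 3×3 + 1
3 = 3×1 + 0  (stop)
So 7447/1048 = [7; 9, 2, 3, 1, 3, 3].

[7; 9, 2, 3, 1, 3, 3]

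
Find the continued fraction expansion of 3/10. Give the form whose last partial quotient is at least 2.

3 = 0*10 + 3
10 = 3*3 + 1
3 = 3*1 + 0  (stop)
So 3/10 = [0; 3, 3].

[0; 3, 3]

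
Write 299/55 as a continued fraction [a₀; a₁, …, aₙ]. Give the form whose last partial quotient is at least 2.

299 = 5×55 + 24
55 = 2×24 + 7
24 = 3×7 + 3
7 = 2×3 + 1
3 = 3×1 + 0  (stop)
So 299/55 = [5; 2, 3, 2, 3].

[5; 2, 3, 2, 3]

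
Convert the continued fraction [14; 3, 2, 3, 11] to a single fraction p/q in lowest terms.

Fold from the inside: start with 11/1.
  3 + 1/11 = 34/11
  2 + 11/34 = 79/34
  3 + 34/79 = 271/79
  14 + 79/271 = 3873/271

3873/271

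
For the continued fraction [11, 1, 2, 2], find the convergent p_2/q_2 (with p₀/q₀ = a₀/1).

Using pₖ = aₖpₖ₋₁ + pₖ₋₂, qₖ = aₖqₖ₋₁ + qₖ₋₂ (with p₋₁=1, p₋₂=0, q₋₁=0, q₋₂=1):
  k=0: a=11, p=11, q=1
  k=1: a=1, p=12, q=1
  k=2: a=2, p=35, q=3

35/3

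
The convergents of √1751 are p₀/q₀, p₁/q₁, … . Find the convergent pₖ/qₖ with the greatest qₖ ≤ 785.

√1751 = [41; 1, 5, 2, 4, 2, 5, 1, 82, …] (period length 8).
Convergents:
  p_0/q_0 = 41/1
  p_1/q_1 = 42/1
  p_2/q_2 = 251/6
  p_3/q_3 = 544/13
  p_4/q_4 = 2427/58
  p_5/q_5 = 5398/129
  p_6/q_6 = 29417/703
  p_7/q_7 = 34815/832
q_6 = 703 ≤ 785 < 832 = q_7, so the answer is 29417/703.

29417/703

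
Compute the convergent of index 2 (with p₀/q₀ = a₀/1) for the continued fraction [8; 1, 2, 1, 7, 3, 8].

26/3

Using pₖ = aₖpₖ₋₁ + pₖ₋₂, qₖ = aₖqₖ₋₁ + qₖ₋₂ (with p₋₁=1, p₋₂=0, q₋₁=0, q₋₂=1):
  k=0: a=8, p=8, q=1
  k=1: a=1, p=9, q=1
  k=2: a=2, p=26, q=3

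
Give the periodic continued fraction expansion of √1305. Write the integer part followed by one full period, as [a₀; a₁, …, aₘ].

[36; 8, 72]

a₀ = ⌊√1305⌋ = 36.
With m₀=0, d₀=1 and mₖ₊₁ = dₖaₖ − mₖ, dₖ₊₁ = (n − mₖ₊₁²)/dₖ, aₖ₊₁ = ⌊(a₀+mₖ₊₁)/dₖ₊₁⌋:
  k=1: m=36, d=9, a=8
  k=2: m=36, d=1, a=72
d=1 and a=2a₀=72 at k=2, so the next step gives (m, d) = (36, 9) again — its k=1 value — and the period has length 2.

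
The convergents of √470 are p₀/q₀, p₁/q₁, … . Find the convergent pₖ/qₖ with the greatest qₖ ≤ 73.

√470 = [21; 1, 2, 8, 2, 1, 42, …] (period length 6).
Convergents:
  p_0/q_0 = 21/1
  p_1/q_1 = 22/1
  p_2/q_2 = 65/3
  p_3/q_3 = 542/25
  p_4/q_4 = 1149/53
  p_5/q_5 = 1691/78
q_4 = 53 ≤ 73 < 78 = q_5, so the answer is 1149/53.

1149/53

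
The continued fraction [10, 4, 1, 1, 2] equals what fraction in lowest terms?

Fold from the inside: start with 2/1.
  1 + 1/2 = 3/2
  1 + 2/3 = 5/3
  4 + 3/5 = 23/5
  10 + 5/23 = 235/23

235/23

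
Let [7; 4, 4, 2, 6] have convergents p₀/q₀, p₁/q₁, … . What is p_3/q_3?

Using pₖ = aₖpₖ₋₁ + pₖ₋₂, qₖ = aₖqₖ₋₁ + qₖ₋₂ (with p₋₁=1, p₋₂=0, q₋₁=0, q₋₂=1):
  k=0: a=7, p=7, q=1
  k=1: a=4, p=29, q=4
  k=2: a=4, p=123, q=17
  k=3: a=2, p=275, q=38

275/38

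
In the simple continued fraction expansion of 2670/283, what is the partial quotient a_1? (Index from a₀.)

2670 = 9·283 + 123   →  a_0 = 9
283 = 2·123 + 37   →  a_1 = 2

2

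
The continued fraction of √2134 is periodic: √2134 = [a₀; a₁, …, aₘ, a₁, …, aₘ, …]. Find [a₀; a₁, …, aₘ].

[46; 5, 8, 5, 92]

a₀ = ⌊√2134⌋ = 46.
With m₀=0, d₀=1 and mₖ₊₁ = dₖaₖ − mₖ, dₖ₊₁ = (n − mₖ₊₁²)/dₖ, aₖ₊₁ = ⌊(a₀+mₖ₊₁)/dₖ₊₁⌋:
  k=1: m=46, d=18, a=5
  k=2: m=44, d=11, a=8
  k=3: m=44, d=18, a=5
  k=4: m=46, d=1, a=92
d=1 and a=2a₀=92 at k=4, so the next step gives (m, d) = (46, 18) again — its k=1 value — and the period has length 4.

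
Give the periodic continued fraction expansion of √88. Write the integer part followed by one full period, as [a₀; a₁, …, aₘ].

a₀ = ⌊√88⌋ = 9.
With m₀=0, d₀=1 and mₖ₊₁ = dₖaₖ − mₖ, dₖ₊₁ = (n − mₖ₊₁²)/dₖ, aₖ₊₁ = ⌊(a₀+mₖ₊₁)/dₖ₊₁⌋:
  k=1: m=9, d=7, a=2
  k=2: m=5, d=9, a=1
  k=3: m=4, d=8, a=1
  k=4: m=4, d=9, a=1
  k=5: m=5, d=7, a=2
  k=6: m=9, d=1, a=18
d=1 and a=2a₀=18 at k=6, so the next step gives (m, d) = (9, 7) again — its k=1 value — and the period has length 6.

[9; 2, 1, 1, 1, 2, 18]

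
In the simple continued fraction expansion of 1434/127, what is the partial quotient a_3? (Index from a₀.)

3

1434 = 11·127 + 37   →  a_0 = 11
127 = 3·37 + 16   →  a_1 = 3
37 = 2·16 + 5   →  a_2 = 2
16 = 3·5 + 1   →  a_3 = 3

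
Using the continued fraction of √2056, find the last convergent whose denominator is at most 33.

√2056 = [45; 2, 1, 10, 1, 2, 90, …] (period length 6).
Convergents:
  p_0/q_0 = 45/1
  p_1/q_1 = 91/2
  p_2/q_2 = 136/3
  p_3/q_3 = 1451/32
  p_4/q_4 = 1587/35
q_3 = 32 ≤ 33 < 35 = q_4, so the answer is 1451/32.

1451/32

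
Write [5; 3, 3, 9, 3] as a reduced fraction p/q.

1532/289

Fold from the inside: start with 3/1.
  9 + 1/3 = 28/3
  3 + 3/28 = 87/28
  3 + 28/87 = 289/87
  5 + 87/289 = 1532/289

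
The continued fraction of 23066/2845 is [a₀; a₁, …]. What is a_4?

23066 = 8·2845 + 306   →  a_0 = 8
2845 = 9·306 + 91   →  a_1 = 9
306 = 3·91 + 33   →  a_2 = 3
91 = 2·33 + 25   →  a_3 = 2
33 = 1·25 + 8   →  a_4 = 1

1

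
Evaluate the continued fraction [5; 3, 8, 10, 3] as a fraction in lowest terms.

4171/784

Using pₖ = aₖpₖ₋₁ + pₖ₋₂ and qₖ = aₖqₖ₋₁ + qₖ₋₂:
  k=0: a=5, p=5, q=1
  k=1: a=3, p=16, q=3
  k=2: a=8, p=133, q=25
  k=3: a=10, p=1346, q=253
  k=4: a=3, p=4171, q=784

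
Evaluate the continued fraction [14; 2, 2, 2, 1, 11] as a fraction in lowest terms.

Using pₖ = aₖpₖ₋₁ + pₖ₋₂ and qₖ = aₖqₖ₋₁ + qₖ₋₂:
  k=0: a=14, p=14, q=1
  k=1: a=2, p=29, q=2
  k=2: a=2, p=72, q=5
  k=3: a=2, p=173, q=12
  k=4: a=1, p=245, q=17
  k=5: a=11, p=2868, q=199

2868/199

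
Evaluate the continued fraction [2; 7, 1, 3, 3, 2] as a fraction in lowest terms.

Fold from the inside: start with 2/1.
  3 + 1/2 = 7/2
  3 + 2/7 = 23/7
  1 + 7/23 = 30/23
  7 + 23/30 = 233/30
  2 + 30/233 = 496/233

496/233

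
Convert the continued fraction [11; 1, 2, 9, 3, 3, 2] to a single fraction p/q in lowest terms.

7766/665

Fold from the inside: start with 2/1.
  3 + 1/2 = 7/2
  3 + 2/7 = 23/7
  9 + 7/23 = 214/23
  2 + 23/214 = 451/214
  1 + 214/451 = 665/451
  11 + 451/665 = 7766/665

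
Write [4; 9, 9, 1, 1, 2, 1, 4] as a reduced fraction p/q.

11824/2877

Fold from the inside: start with 4/1.
  1 + 1/4 = 5/4
  2 + 4/5 = 14/5
  1 + 5/14 = 19/14
  1 + 14/19 = 33/19
  9 + 19/33 = 316/33
  9 + 33/316 = 2877/316
  4 + 316/2877 = 11824/2877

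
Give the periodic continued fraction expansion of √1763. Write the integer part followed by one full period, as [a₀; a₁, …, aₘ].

[41; 1, 82]

a₀ = ⌊√1763⌋ = 41.
With m₀=0, d₀=1 and mₖ₊₁ = dₖaₖ − mₖ, dₖ₊₁ = (n − mₖ₊₁²)/dₖ, aₖ₊₁ = ⌊(a₀+mₖ₊₁)/dₖ₊₁⌋:
  k=1: m=41, d=82, a=1
  k=2: m=41, d=1, a=82
d=1 and a=2a₀=82 at k=2, so the next step gives (m, d) = (41, 82) again — its k=1 value — and the period has length 2.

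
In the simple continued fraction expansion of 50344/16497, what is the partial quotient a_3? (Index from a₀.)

50344 = 3·16497 + 853   →  a_0 = 3
16497 = 19·853 + 290   →  a_1 = 19
853 = 2·290 + 273   →  a_2 = 2
290 = 1·273 + 17   →  a_3 = 1

1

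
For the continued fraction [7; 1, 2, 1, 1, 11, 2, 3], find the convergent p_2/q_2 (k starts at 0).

Using pₖ = aₖpₖ₋₁ + pₖ₋₂, qₖ = aₖqₖ₋₁ + qₖ₋₂ (with p₋₁=1, p₋₂=0, q₋₁=0, q₋₂=1):
  k=0: a=7, p=7, q=1
  k=1: a=1, p=8, q=1
  k=2: a=2, p=23, q=3

23/3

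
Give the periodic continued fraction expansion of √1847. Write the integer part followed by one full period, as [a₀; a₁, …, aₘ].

[42; 1, 41, 1, 84]

a₀ = ⌊√1847⌋ = 42.
With m₀=0, d₀=1 and mₖ₊₁ = dₖaₖ − mₖ, dₖ₊₁ = (n − mₖ₊₁²)/dₖ, aₖ₊₁ = ⌊(a₀+mₖ₊₁)/dₖ₊₁⌋:
  k=1: m=42, d=83, a=1
  k=2: m=41, d=2, a=41
  k=3: m=41, d=83, a=1
  k=4: m=42, d=1, a=84
d=1 and a=2a₀=84 at k=4, so the next step gives (m, d) = (42, 83) again — its k=1 value — and the period has length 4.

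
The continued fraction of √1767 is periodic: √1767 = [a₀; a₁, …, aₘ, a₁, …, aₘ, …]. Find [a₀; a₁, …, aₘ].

[42; 28, 84]

a₀ = ⌊√1767⌋ = 42.
With m₀=0, d₀=1 and mₖ₊₁ = dₖaₖ − mₖ, dₖ₊₁ = (n − mₖ₊₁²)/dₖ, aₖ₊₁ = ⌊(a₀+mₖ₊₁)/dₖ₊₁⌋:
  k=1: m=42, d=3, a=28
  k=2: m=42, d=1, a=84
d=1 and a=2a₀=84 at k=2, so the next step gives (m, d) = (42, 3) again — its k=1 value — and the period has length 2.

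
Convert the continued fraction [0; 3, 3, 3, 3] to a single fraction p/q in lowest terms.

33/109

Using pₖ = aₖpₖ₋₁ + pₖ₋₂ and qₖ = aₖqₖ₋₁ + qₖ₋₂:
  k=0: a=0, p=0, q=1
  k=1: a=3, p=1, q=3
  k=2: a=3, p=3, q=10
  k=3: a=3, p=10, q=33
  k=4: a=3, p=33, q=109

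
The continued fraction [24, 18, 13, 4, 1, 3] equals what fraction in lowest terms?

109139/4537

Fold from the inside: start with 3/1.
  1 + 1/3 = 4/3
  4 + 3/4 = 19/4
  13 + 4/19 = 251/19
  18 + 19/251 = 4537/251
  24 + 251/4537 = 109139/4537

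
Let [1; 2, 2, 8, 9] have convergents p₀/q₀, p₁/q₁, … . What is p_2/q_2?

Using pₖ = aₖpₖ₋₁ + pₖ₋₂, qₖ = aₖqₖ₋₁ + qₖ₋₂ (with p₋₁=1, p₋₂=0, q₋₁=0, q₋₂=1):
  k=0: a=1, p=1, q=1
  k=1: a=2, p=3, q=2
  k=2: a=2, p=7, q=5

7/5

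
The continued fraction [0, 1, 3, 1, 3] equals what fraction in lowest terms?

Using pₖ = aₖpₖ₋₁ + pₖ₋₂ and qₖ = aₖqₖ₋₁ + qₖ₋₂:
  k=0: a=0, p=0, q=1
  k=1: a=1, p=1, q=1
  k=2: a=3, p=3, q=4
  k=3: a=1, p=4, q=5
  k=4: a=3, p=15, q=19

15/19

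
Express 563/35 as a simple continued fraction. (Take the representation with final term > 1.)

563 = 16·35 + 3
35 = 11·3 + 2
3 = 1·2 + 1
2 = 2·1 + 0  (stop)
So 563/35 = [16; 11, 1, 2].

[16; 11, 1, 2]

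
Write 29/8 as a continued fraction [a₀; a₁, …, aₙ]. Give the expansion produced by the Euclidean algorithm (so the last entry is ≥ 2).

[3; 1, 1, 1, 2]

29 = 3·8 + 5
8 = 1·5 + 3
5 = 1·3 + 2
3 = 1·2 + 1
2 = 2·1 + 0  (stop)
So 29/8 = [3; 1, 1, 1, 2].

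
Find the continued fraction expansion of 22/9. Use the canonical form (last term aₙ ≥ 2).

22 = 2·9 + 4
9 = 2·4 + 1
4 = 4·1 + 0  (stop)
So 22/9 = [2; 2, 4].

[2; 2, 4]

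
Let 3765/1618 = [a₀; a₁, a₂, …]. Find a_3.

15

3765 = 2·1618 + 529   →  a_0 = 2
1618 = 3·529 + 31   →  a_1 = 3
529 = 17·31 + 2   →  a_2 = 17
31 = 15·2 + 1   →  a_3 = 15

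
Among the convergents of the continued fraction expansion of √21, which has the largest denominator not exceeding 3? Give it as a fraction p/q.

√21 = [4; 1, 1, 2, 1, 1, 8, …] (period length 6).
Convergents:
  p_0/q_0 = 4/1
  p_1/q_1 = 5/1
  p_2/q_2 = 9/2
  p_3/q_3 = 23/5
q_2 = 2 ≤ 3 < 5 = q_3, so the answer is 9/2.

9/2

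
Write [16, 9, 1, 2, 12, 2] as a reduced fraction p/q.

Using pₖ = aₖpₖ₋₁ + pₖ₋₂ and qₖ = aₖqₖ₋₁ + qₖ₋₂:
  k=0: a=16, p=16, q=1
  k=1: a=9, p=145, q=9
  k=2: a=1, p=161, q=10
  k=3: a=2, p=467, q=29
  k=4: a=12, p=5765, q=358
  k=5: a=2, p=11997, q=745

11997/745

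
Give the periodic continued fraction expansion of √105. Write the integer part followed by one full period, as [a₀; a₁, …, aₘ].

a₀ = ⌊√105⌋ = 10.
With m₀=0, d₀=1 and mₖ₊₁ = dₖaₖ − mₖ, dₖ₊₁ = (n − mₖ₊₁²)/dₖ, aₖ₊₁ = ⌊(a₀+mₖ₊₁)/dₖ₊₁⌋:
  k=1: m=10, d=5, a=4
  k=2: m=10, d=1, a=20
d=1 and a=2a₀=20 at k=2, so the next step gives (m, d) = (10, 5) again — its k=1 value — and the period has length 2.

[10; 4, 20]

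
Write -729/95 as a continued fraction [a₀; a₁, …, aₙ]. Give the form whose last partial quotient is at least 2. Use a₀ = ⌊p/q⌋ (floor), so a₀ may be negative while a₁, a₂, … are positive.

-729 = -8×95 + 31
95 = 3×31 + 2
31 = 15×2 + 1
2 = 2×1 + 0  (stop)
So -729/95 = [-8; 3, 15, 2].

[-8; 3, 15, 2]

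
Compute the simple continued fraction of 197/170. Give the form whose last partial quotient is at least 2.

197 = 1×170 + 27
170 = 6×27 + 8
27 = 3×8 + 3
8 = 2×3 + 2
3 = 1×2 + 1
2 = 2×1 + 0  (stop)
So 197/170 = [1; 6, 3, 2, 1, 2].

[1; 6, 3, 2, 1, 2]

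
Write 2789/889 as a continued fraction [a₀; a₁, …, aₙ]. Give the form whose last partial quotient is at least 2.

[3; 7, 3, 2, 17]

2789 = 3*889 + 122
889 = 7*122 + 35
122 = 3*35 + 17
35 = 2*17 + 1
17 = 17*1 + 0  (stop)
So 2789/889 = [3; 7, 3, 2, 17].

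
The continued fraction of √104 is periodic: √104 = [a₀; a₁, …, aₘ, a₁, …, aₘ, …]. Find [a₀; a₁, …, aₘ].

a₀ = ⌊√104⌋ = 10.
With m₀=0, d₀=1 and mₖ₊₁ = dₖaₖ − mₖ, dₖ₊₁ = (n − mₖ₊₁²)/dₖ, aₖ₊₁ = ⌊(a₀+mₖ₊₁)/dₖ₊₁⌋:
  k=1: m=10, d=4, a=5
  k=2: m=10, d=1, a=20
d=1 and a=2a₀=20 at k=2, so the next step gives (m, d) = (10, 4) again — its k=1 value — and the period has length 2.

[10; 5, 20]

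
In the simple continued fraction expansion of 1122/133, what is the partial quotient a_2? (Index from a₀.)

3

1122 = 8·133 + 58   →  a_0 = 8
133 = 2·58 + 17   →  a_1 = 2
58 = 3·17 + 7   →  a_2 = 3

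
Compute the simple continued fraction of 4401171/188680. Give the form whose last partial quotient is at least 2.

[23; 3, 15, 18, 11, 1, 8, 2]

4401171 = 23·188680 + 61531
188680 = 3·61531 + 4087
61531 = 15·4087 + 226
4087 = 18·226 + 19
226 = 11·19 + 17
19 = 1·17 + 2
17 = 8·2 + 1
2 = 2·1 + 0  (stop)
So 4401171/188680 = [23; 3, 15, 18, 11, 1, 8, 2].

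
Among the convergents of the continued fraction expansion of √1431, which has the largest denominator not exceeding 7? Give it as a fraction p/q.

√1431 = [37; 1, 4, 1, 4, 1, 74, …] (period length 6).
Convergents:
  p_0/q_0 = 37/1
  p_1/q_1 = 38/1
  p_2/q_2 = 189/5
  p_3/q_3 = 227/6
  p_4/q_4 = 1097/29
q_3 = 6 ≤ 7 < 29 = q_4, so the answer is 227/6.

227/6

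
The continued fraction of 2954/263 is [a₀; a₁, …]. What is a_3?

2954 = 11·263 + 61   →  a_0 = 11
263 = 4·61 + 19   →  a_1 = 4
61 = 3·19 + 4   →  a_2 = 3
19 = 4·4 + 3   →  a_3 = 4

4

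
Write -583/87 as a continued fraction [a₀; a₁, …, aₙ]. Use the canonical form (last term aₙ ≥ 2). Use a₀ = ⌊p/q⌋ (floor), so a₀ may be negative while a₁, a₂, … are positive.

-583 = -7×87 + 26
87 = 3×26 + 9
26 = 2×9 + 8
9 = 1×8 + 1
8 = 8×1 + 0  (stop)
So -583/87 = [-7; 3, 2, 1, 8].

[-7; 3, 2, 1, 8]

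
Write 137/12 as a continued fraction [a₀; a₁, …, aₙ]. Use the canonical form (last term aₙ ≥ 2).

[11; 2, 2, 2]

137 = 11·12 + 5
12 = 2·5 + 2
5 = 2·2 + 1
2 = 2·1 + 0  (stop)
So 137/12 = [11; 2, 2, 2].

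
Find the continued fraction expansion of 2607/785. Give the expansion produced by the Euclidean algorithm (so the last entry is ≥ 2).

2607 = 3×785 + 252
785 = 3×252 + 29
252 = 8×29 + 20
29 = 1×20 + 9
20 = 2×9 + 2
9 = 4×2 + 1
2 = 2×1 + 0  (stop)
So 2607/785 = [3; 3, 8, 1, 2, 4, 2].

[3; 3, 8, 1, 2, 4, 2]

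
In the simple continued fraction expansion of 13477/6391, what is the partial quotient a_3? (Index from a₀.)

9

13477 = 2·6391 + 695   →  a_0 = 2
6391 = 9·695 + 136   →  a_1 = 9
695 = 5·136 + 15   →  a_2 = 5
136 = 9·15 + 1   →  a_3 = 9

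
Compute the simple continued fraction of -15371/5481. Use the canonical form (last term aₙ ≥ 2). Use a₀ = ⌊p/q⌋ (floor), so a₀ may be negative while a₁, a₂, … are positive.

-15371 = -3×5481 + 1072
5481 = 5×1072 + 121
1072 = 8×121 + 104
121 = 1×104 + 17
104 = 6×17 + 2
17 = 8×2 + 1
2 = 2×1 + 0  (stop)
So -15371/5481 = [-3; 5, 8, 1, 6, 8, 2].

[-3; 5, 8, 1, 6, 8, 2]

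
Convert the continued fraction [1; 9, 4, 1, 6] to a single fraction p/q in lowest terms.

347/313

Using pₖ = aₖpₖ₋₁ + pₖ₋₂ and qₖ = aₖqₖ₋₁ + qₖ₋₂:
  k=0: a=1, p=1, q=1
  k=1: a=9, p=10, q=9
  k=2: a=4, p=41, q=37
  k=3: a=1, p=51, q=46
  k=4: a=6, p=347, q=313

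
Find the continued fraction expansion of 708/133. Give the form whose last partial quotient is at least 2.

708 = 5·133 + 43
133 = 3·43 + 4
43 = 10·4 + 3
4 = 1·3 + 1
3 = 3·1 + 0  (stop)
So 708/133 = [5; 3, 10, 1, 3].

[5; 3, 10, 1, 3]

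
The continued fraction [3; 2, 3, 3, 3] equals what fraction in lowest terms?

261/76

Using pₖ = aₖpₖ₋₁ + pₖ₋₂ and qₖ = aₖqₖ₋₁ + qₖ₋₂:
  k=0: a=3, p=3, q=1
  k=1: a=2, p=7, q=2
  k=2: a=3, p=24, q=7
  k=3: a=3, p=79, q=23
  k=4: a=3, p=261, q=76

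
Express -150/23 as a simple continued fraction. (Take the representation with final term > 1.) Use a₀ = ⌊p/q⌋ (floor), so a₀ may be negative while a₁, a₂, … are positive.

-150 = -7·23 + 11
23 = 2·11 + 1
11 = 11·1 + 0  (stop)
So -150/23 = [-7; 2, 11].

[-7; 2, 11]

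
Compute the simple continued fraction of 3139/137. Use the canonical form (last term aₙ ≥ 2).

3139 = 22×137 + 125
137 = 1×125 + 12
125 = 10×12 + 5
12 = 2×5 + 2
5 = 2×2 + 1
2 = 2×1 + 0  (stop)
So 3139/137 = [22; 1, 10, 2, 2, 2].

[22; 1, 10, 2, 2, 2]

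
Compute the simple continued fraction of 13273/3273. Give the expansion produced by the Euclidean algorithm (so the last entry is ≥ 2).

[4; 18, 12, 15]

13273 = 4*3273 + 181
3273 = 18*181 + 15
181 = 12*15 + 1
15 = 15*1 + 0  (stop)
So 13273/3273 = [4; 18, 12, 15].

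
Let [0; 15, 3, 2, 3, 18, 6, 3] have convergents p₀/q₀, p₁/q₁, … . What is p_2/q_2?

3/46

Using pₖ = aₖpₖ₋₁ + pₖ₋₂, qₖ = aₖqₖ₋₁ + qₖ₋₂ (with p₋₁=1, p₋₂=0, q₋₁=0, q₋₂=1):
  k=0: a=0, p=0, q=1
  k=1: a=15, p=1, q=15
  k=2: a=3, p=3, q=46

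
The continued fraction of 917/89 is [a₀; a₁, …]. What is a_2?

917 = 10·89 + 27   →  a_0 = 10
89 = 3·27 + 8   →  a_1 = 3
27 = 3·8 + 3   →  a_2 = 3

3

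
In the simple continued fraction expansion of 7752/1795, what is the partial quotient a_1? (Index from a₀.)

7752 = 4·1795 + 572   →  a_0 = 4
1795 = 3·572 + 79   →  a_1 = 3

3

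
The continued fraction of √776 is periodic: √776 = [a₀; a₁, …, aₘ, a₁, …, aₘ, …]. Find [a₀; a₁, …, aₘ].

a₀ = ⌊√776⌋ = 27.
With m₀=0, d₀=1 and mₖ₊₁ = dₖaₖ − mₖ, dₖ₊₁ = (n − mₖ₊₁²)/dₖ, aₖ₊₁ = ⌊(a₀+mₖ₊₁)/dₖ₊₁⌋:
  k=1: m=27, d=47, a=1
  k=2: m=20, d=8, a=5
  k=3: m=20, d=47, a=1
  k=4: m=27, d=1, a=54
d=1 and a=2a₀=54 at k=4, so the next step gives (m, d) = (27, 47) again — its k=1 value — and the period has length 4.

[27; 1, 5, 1, 54]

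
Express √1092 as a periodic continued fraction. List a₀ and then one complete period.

[33; 22, 66]

a₀ = ⌊√1092⌋ = 33.
With m₀=0, d₀=1 and mₖ₊₁ = dₖaₖ − mₖ, dₖ₊₁ = (n − mₖ₊₁²)/dₖ, aₖ₊₁ = ⌊(a₀+mₖ₊₁)/dₖ₊₁⌋:
  k=1: m=33, d=3, a=22
  k=2: m=33, d=1, a=66
d=1 and a=2a₀=66 at k=2, so the next step gives (m, d) = (33, 3) again — its k=1 value — and the period has length 2.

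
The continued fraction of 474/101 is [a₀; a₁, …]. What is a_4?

1

474 = 4·101 + 70   →  a_0 = 4
101 = 1·70 + 31   →  a_1 = 1
70 = 2·31 + 8   →  a_2 = 2
31 = 3·8 + 7   →  a_3 = 3
8 = 1·7 + 1   →  a_4 = 1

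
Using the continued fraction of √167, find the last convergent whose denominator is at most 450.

4355/337

√167 = [12; 1, 11, 1, 24, …] (period length 4).
Convergents:
  p_0/q_0 = 12/1
  p_1/q_1 = 13/1
  p_2/q_2 = 155/12
  p_3/q_3 = 168/13
  p_4/q_4 = 4187/324
  p_5/q_5 = 4355/337
  p_6/q_6 = 52092/4031
q_5 = 337 ≤ 450 < 4031 = q_6, so the answer is 4355/337.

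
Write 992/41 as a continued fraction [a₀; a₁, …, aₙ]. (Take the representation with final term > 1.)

[24; 5, 8]

992 = 24×41 + 8
41 = 5×8 + 1
8 = 8×1 + 0  (stop)
So 992/41 = [24; 5, 8].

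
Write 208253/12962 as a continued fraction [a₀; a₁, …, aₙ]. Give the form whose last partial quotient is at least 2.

208253 = 16×12962 + 861
12962 = 15×861 + 47
861 = 18×47 + 15
47 = 3×15 + 2
15 = 7×2 + 1
2 = 2×1 + 0  (stop)
So 208253/12962 = [16; 15, 18, 3, 7, 2].

[16; 15, 18, 3, 7, 2]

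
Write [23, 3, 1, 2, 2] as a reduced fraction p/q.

605/26

Using pₖ = aₖpₖ₋₁ + pₖ₋₂ and qₖ = aₖqₖ₋₁ + qₖ₋₂:
  k=0: a=23, p=23, q=1
  k=1: a=3, p=70, q=3
  k=2: a=1, p=93, q=4
  k=3: a=2, p=256, q=11
  k=4: a=2, p=605, q=26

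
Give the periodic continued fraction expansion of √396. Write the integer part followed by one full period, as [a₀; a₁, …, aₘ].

[19; 1, 8, 1, 38]

a₀ = ⌊√396⌋ = 19.
With m₀=0, d₀=1 and mₖ₊₁ = dₖaₖ − mₖ, dₖ₊₁ = (n − mₖ₊₁²)/dₖ, aₖ₊₁ = ⌊(a₀+mₖ₊₁)/dₖ₊₁⌋:
  k=1: m=19, d=35, a=1
  k=2: m=16, d=4, a=8
  k=3: m=16, d=35, a=1
  k=4: m=19, d=1, a=38
d=1 and a=2a₀=38 at k=4, so the next step gives (m, d) = (19, 35) again — its k=1 value — and the period has length 4.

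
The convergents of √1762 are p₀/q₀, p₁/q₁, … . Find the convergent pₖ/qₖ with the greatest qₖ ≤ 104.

√1762 = [41; 1, 40, 1, 82, …] (period length 4).
Convergents:
  p_0/q_0 = 41/1
  p_1/q_1 = 42/1
  p_2/q_2 = 1721/41
  p_3/q_3 = 1763/42
  p_4/q_4 = 146287/3485
q_3 = 42 ≤ 104 < 3485 = q_4, so the answer is 1763/42.

1763/42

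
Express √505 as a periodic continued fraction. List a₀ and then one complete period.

[22; 2, 8, 2, 44]

a₀ = ⌊√505⌋ = 22.
With m₀=0, d₀=1 and mₖ₊₁ = dₖaₖ − mₖ, dₖ₊₁ = (n − mₖ₊₁²)/dₖ, aₖ₊₁ = ⌊(a₀+mₖ₊₁)/dₖ₊₁⌋:
  k=1: m=22, d=21, a=2
  k=2: m=20, d=5, a=8
  k=3: m=20, d=21, a=2
  k=4: m=22, d=1, a=44
d=1 and a=2a₀=44 at k=4, so the next step gives (m, d) = (22, 21) again — its k=1 value — and the period has length 4.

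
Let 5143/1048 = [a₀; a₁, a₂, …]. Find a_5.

9

5143 = 4·1048 + 951   →  a_0 = 4
1048 = 1·951 + 97   →  a_1 = 1
951 = 9·97 + 78   →  a_2 = 9
97 = 1·78 + 19   →  a_3 = 1
78 = 4·19 + 2   →  a_4 = 4
19 = 9·2 + 1   →  a_5 = 9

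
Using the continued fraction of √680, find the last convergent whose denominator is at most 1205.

17654/677

√680 = [26; 13, 52, …] (period length 2).
Convergents:
  p_0/q_0 = 26/1
  p_1/q_1 = 339/13
  p_2/q_2 = 17654/677
  p_3/q_3 = 229841/8814
q_2 = 677 ≤ 1205 < 8814 = q_3, so the answer is 17654/677.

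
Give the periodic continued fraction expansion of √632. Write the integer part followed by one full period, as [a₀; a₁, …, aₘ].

[25; 7, 6, 7, 50]

a₀ = ⌊√632⌋ = 25.
With m₀=0, d₀=1 and mₖ₊₁ = dₖaₖ − mₖ, dₖ₊₁ = (n − mₖ₊₁²)/dₖ, aₖ₊₁ = ⌊(a₀+mₖ₊₁)/dₖ₊₁⌋:
  k=1: m=25, d=7, a=7
  k=2: m=24, d=8, a=6
  k=3: m=24, d=7, a=7
  k=4: m=25, d=1, a=50
d=1 and a=2a₀=50 at k=4, so the next step gives (m, d) = (25, 7) again — its k=1 value — and the period has length 4.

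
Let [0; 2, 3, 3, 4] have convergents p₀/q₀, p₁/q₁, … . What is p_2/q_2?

3/7

Using pₖ = aₖpₖ₋₁ + pₖ₋₂, qₖ = aₖqₖ₋₁ + qₖ₋₂ (with p₋₁=1, p₋₂=0, q₋₁=0, q₋₂=1):
  k=0: a=0, p=0, q=1
  k=1: a=2, p=1, q=2
  k=2: a=3, p=3, q=7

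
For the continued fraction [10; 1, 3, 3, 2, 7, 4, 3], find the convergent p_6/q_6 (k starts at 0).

9927/922

Using pₖ = aₖpₖ₋₁ + pₖ₋₂, qₖ = aₖqₖ₋₁ + qₖ₋₂ (with p₋₁=1, p₋₂=0, q₋₁=0, q₋₂=1):
  k=0: a=10, p=10, q=1
  k=1: a=1, p=11, q=1
  k=2: a=3, p=43, q=4
  k=3: a=3, p=140, q=13
  k=4: a=2, p=323, q=30
  k=5: a=7, p=2401, q=223
  k=6: a=4, p=9927, q=922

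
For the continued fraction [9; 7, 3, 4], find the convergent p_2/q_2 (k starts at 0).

201/22

Using pₖ = aₖpₖ₋₁ + pₖ₋₂, qₖ = aₖqₖ₋₁ + qₖ₋₂ (with p₋₁=1, p₋₂=0, q₋₁=0, q₋₂=1):
  k=0: a=9, p=9, q=1
  k=1: a=7, p=64, q=7
  k=2: a=3, p=201, q=22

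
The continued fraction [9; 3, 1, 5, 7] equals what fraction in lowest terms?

1528/165

Using pₖ = aₖpₖ₋₁ + pₖ₋₂ and qₖ = aₖqₖ₋₁ + qₖ₋₂:
  k=0: a=9, p=9, q=1
  k=1: a=3, p=28, q=3
  k=2: a=1, p=37, q=4
  k=3: a=5, p=213, q=23
  k=4: a=7, p=1528, q=165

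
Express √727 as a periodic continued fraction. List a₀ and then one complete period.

[26; 1, 25, 1, 52]

a₀ = ⌊√727⌋ = 26.
With m₀=0, d₀=1 and mₖ₊₁ = dₖaₖ − mₖ, dₖ₊₁ = (n − mₖ₊₁²)/dₖ, aₖ₊₁ = ⌊(a₀+mₖ₊₁)/dₖ₊₁⌋:
  k=1: m=26, d=51, a=1
  k=2: m=25, d=2, a=25
  k=3: m=25, d=51, a=1
  k=4: m=26, d=1, a=52
d=1 and a=2a₀=52 at k=4, so the next step gives (m, d) = (26, 51) again — its k=1 value — and the period has length 4.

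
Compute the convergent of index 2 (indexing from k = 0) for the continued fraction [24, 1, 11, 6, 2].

Using pₖ = aₖpₖ₋₁ + pₖ₋₂, qₖ = aₖqₖ₋₁ + qₖ₋₂ (with p₋₁=1, p₋₂=0, q₋₁=0, q₋₂=1):
  k=0: a=24, p=24, q=1
  k=1: a=1, p=25, q=1
  k=2: a=11, p=299, q=12

299/12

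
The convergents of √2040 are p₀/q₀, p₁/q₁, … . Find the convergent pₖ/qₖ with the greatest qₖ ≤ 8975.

146881/3252

√2040 = [45; 6, 90, …] (period length 2).
Convergents:
  p_0/q_0 = 45/1
  p_1/q_1 = 271/6
  p_2/q_2 = 24435/541
  p_3/q_3 = 146881/3252
  p_4/q_4 = 13243725/293221
q_3 = 3252 ≤ 8975 < 293221 = q_4, so the answer is 146881/3252.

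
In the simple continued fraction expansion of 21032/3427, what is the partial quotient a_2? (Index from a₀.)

21032 = 6·3427 + 470   →  a_0 = 6
3427 = 7·470 + 137   →  a_1 = 7
470 = 3·137 + 59   →  a_2 = 3

3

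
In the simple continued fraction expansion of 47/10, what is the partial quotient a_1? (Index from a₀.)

1

47 = 4·10 + 7   →  a_0 = 4
10 = 1·7 + 3   →  a_1 = 1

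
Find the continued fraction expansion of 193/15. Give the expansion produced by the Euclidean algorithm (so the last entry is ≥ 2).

193 = 12*15 + 13
15 = 1*13 + 2
13 = 6*2 + 1
2 = 2*1 + 0  (stop)
So 193/15 = [12; 1, 6, 2].

[12; 1, 6, 2]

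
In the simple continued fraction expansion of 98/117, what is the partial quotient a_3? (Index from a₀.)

98 = 0·117 + 98   →  a_0 = 0
117 = 1·98 + 19   →  a_1 = 1
98 = 5·19 + 3   →  a_2 = 5
19 = 6·3 + 1   →  a_3 = 6

6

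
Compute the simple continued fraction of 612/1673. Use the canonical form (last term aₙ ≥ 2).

[0; 2, 1, 2, 1, 3, 13, 3]

612 = 0*1673 + 612
1673 = 2*612 + 449
612 = 1*449 + 163
449 = 2*163 + 123
163 = 1*123 + 40
123 = 3*40 + 3
40 = 13*3 + 1
3 = 3*1 + 0  (stop)
So 612/1673 = [0; 2, 1, 2, 1, 3, 13, 3].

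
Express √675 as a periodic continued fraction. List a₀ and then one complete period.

a₀ = ⌊√675⌋ = 25.
With m₀=0, d₀=1 and mₖ₊₁ = dₖaₖ − mₖ, dₖ₊₁ = (n − mₖ₊₁²)/dₖ, aₖ₊₁ = ⌊(a₀+mₖ₊₁)/dₖ₊₁⌋:
  k=1: m=25, d=50, a=1
  k=2: m=25, d=1, a=50
d=1 and a=2a₀=50 at k=2, so the next step gives (m, d) = (25, 50) again — its k=1 value — and the period has length 2.

[25; 1, 50]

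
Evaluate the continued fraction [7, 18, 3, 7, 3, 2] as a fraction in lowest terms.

Using pₖ = aₖpₖ₋₁ + pₖ₋₂ and qₖ = aₖqₖ₋₁ + qₖ₋₂:
  k=0: a=7, p=7, q=1
  k=1: a=18, p=127, q=18
  k=2: a=3, p=388, q=55
  k=3: a=7, p=2843, q=403
  k=4: a=3, p=8917, q=1264
  k=5: a=2, p=20677, q=2931

20677/2931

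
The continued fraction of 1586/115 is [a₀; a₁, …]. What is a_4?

1586 = 13·115 + 91   →  a_0 = 13
115 = 1·91 + 24   →  a_1 = 1
91 = 3·24 + 19   →  a_2 = 3
24 = 1·19 + 5   →  a_3 = 1
19 = 3·5 + 4   →  a_4 = 3

3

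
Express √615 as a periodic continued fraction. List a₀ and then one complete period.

[24; 1, 3, 1, 48]

a₀ = ⌊√615⌋ = 24.
With m₀=0, d₀=1 and mₖ₊₁ = dₖaₖ − mₖ, dₖ₊₁ = (n − mₖ₊₁²)/dₖ, aₖ₊₁ = ⌊(a₀+mₖ₊₁)/dₖ₊₁⌋:
  k=1: m=24, d=39, a=1
  k=2: m=15, d=10, a=3
  k=3: m=15, d=39, a=1
  k=4: m=24, d=1, a=48
d=1 and a=2a₀=48 at k=4, so the next step gives (m, d) = (24, 39) again — its k=1 value — and the period has length 4.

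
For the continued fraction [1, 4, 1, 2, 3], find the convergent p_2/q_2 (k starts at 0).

Using pₖ = aₖpₖ₋₁ + pₖ₋₂, qₖ = aₖqₖ₋₁ + qₖ₋₂ (with p₋₁=1, p₋₂=0, q₋₁=0, q₋₂=1):
  k=0: a=1, p=1, q=1
  k=1: a=4, p=5, q=4
  k=2: a=1, p=6, q=5

6/5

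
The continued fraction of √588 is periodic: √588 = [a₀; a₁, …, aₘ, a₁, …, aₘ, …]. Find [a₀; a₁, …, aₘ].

[24; 4, 48]

a₀ = ⌊√588⌋ = 24.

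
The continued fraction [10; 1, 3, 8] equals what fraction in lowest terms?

Using pₖ = aₖpₖ₋₁ + pₖ₋₂ and qₖ = aₖqₖ₋₁ + qₖ₋₂:
  k=0: a=10, p=10, q=1
  k=1: a=1, p=11, q=1
  k=2: a=3, p=43, q=4
  k=3: a=8, p=355, q=33

355/33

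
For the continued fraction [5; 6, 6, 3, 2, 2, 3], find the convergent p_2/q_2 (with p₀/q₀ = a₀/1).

Using pₖ = aₖpₖ₋₁ + pₖ₋₂, qₖ = aₖqₖ₋₁ + qₖ₋₂ (with p₋₁=1, p₋₂=0, q₋₁=0, q₋₂=1):
  k=0: a=5, p=5, q=1
  k=1: a=6, p=31, q=6
  k=2: a=6, p=191, q=37

191/37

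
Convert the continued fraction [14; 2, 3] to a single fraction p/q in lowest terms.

101/7

Using pₖ = aₖpₖ₋₁ + pₖ₋₂ and qₖ = aₖqₖ₋₁ + qₖ₋₂:
  k=0: a=14, p=14, q=1
  k=1: a=2, p=29, q=2
  k=2: a=3, p=101, q=7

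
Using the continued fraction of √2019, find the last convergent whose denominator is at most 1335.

√2019 = [44; 1, 13, 1, 88, …] (period length 4).
Convergents:
  p_0/q_0 = 44/1
  p_1/q_1 = 45/1
  p_2/q_2 = 629/14
  p_3/q_3 = 674/15
  p_4/q_4 = 59941/1334
  p_5/q_5 = 60615/1349
q_4 = 1334 ≤ 1335 < 1349 = q_5, so the answer is 59941/1334.

59941/1334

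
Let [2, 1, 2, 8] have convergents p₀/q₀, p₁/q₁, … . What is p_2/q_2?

Using pₖ = aₖpₖ₋₁ + pₖ₋₂, qₖ = aₖqₖ₋₁ + qₖ₋₂ (with p₋₁=1, p₋₂=0, q₋₁=0, q₋₂=1):
  k=0: a=2, p=2, q=1
  k=1: a=1, p=3, q=1
  k=2: a=2, p=8, q=3

8/3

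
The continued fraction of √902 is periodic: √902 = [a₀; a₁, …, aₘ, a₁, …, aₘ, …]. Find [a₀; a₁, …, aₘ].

a₀ = ⌊√902⌋ = 30.

[30; 30, 60]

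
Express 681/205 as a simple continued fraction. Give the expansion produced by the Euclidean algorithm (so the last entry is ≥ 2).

681 = 3×205 + 66
205 = 3×66 + 7
66 = 9×7 + 3
7 = 2×3 + 1
3 = 3×1 + 0  (stop)
So 681/205 = [3; 3, 9, 2, 3].

[3; 3, 9, 2, 3]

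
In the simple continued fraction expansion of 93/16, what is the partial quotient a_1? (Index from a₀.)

93 = 5·16 + 13   →  a_0 = 5
16 = 1·13 + 3   →  a_1 = 1

1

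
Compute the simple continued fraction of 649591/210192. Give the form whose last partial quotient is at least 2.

[3; 11, 18, 1, 1, 16, 15, 2]

649591 = 3×210192 + 19015
210192 = 11×19015 + 1027
19015 = 18×1027 + 529
1027 = 1×529 + 498
529 = 1×498 + 31
498 = 16×31 + 2
31 = 15×2 + 1
2 = 2×1 + 0  (stop)
So 649591/210192 = [3; 11, 18, 1, 1, 16, 15, 2].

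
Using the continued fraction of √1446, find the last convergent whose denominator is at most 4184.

109858/2889

√1446 = [38; 38, 76, …] (period length 2).
Convergents:
  p_0/q_0 = 38/1
  p_1/q_1 = 1445/38
  p_2/q_2 = 109858/2889
  p_3/q_3 = 4176049/109820
q_2 = 2889 ≤ 4184 < 109820 = q_3, so the answer is 109858/2889.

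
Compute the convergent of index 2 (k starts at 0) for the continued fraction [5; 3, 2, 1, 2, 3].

Using pₖ = aₖpₖ₋₁ + pₖ₋₂, qₖ = aₖqₖ₋₁ + qₖ₋₂ (with p₋₁=1, p₋₂=0, q₋₁=0, q₋₂=1):
  k=0: a=5, p=5, q=1
  k=1: a=3, p=16, q=3
  k=2: a=2, p=37, q=7

37/7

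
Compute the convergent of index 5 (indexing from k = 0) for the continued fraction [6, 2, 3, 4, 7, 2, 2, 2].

Using pₖ = aₖpₖ₋₁ + pₖ₋₂, qₖ = aₖqₖ₋₁ + qₖ₋₂ (with p₋₁=1, p₋₂=0, q₋₁=0, q₋₂=1):
  k=0: a=6, p=6, q=1
  k=1: a=2, p=13, q=2
  k=2: a=3, p=45, q=7
  k=3: a=4, p=193, q=30
  k=4: a=7, p=1396, q=217
  k=5: a=2, p=2985, q=464

2985/464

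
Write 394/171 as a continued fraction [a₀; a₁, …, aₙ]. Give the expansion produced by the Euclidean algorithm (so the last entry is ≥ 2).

394 = 2·171 + 52
171 = 3·52 + 15
52 = 3·15 + 7
15 = 2·7 + 1
7 = 7·1 + 0  (stop)
So 394/171 = [2; 3, 3, 2, 7].

[2; 3, 3, 2, 7]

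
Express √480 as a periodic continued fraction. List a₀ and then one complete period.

[21; 1, 9, 1, 42]

a₀ = ⌊√480⌋ = 21.
With m₀=0, d₀=1 and mₖ₊₁ = dₖaₖ − mₖ, dₖ₊₁ = (n − mₖ₊₁²)/dₖ, aₖ₊₁ = ⌊(a₀+mₖ₊₁)/dₖ₊₁⌋:
  k=1: m=21, d=39, a=1
  k=2: m=18, d=4, a=9
  k=3: m=18, d=39, a=1
  k=4: m=21, d=1, a=42
d=1 and a=2a₀=42 at k=4, so the next step gives (m, d) = (21, 39) again — its k=1 value — and the period has length 4.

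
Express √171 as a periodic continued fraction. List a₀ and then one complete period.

a₀ = ⌊√171⌋ = 13.

[13; 13, 26]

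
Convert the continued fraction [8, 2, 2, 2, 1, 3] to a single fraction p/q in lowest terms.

Fold from the inside: start with 3/1.
  1 + 1/3 = 4/3
  2 + 3/4 = 11/4
  2 + 4/11 = 26/11
  2 + 11/26 = 63/26
  8 + 26/63 = 530/63

530/63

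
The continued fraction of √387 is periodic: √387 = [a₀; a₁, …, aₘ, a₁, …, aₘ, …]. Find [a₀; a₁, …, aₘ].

a₀ = ⌊√387⌋ = 19.
With m₀=0, d₀=1 and mₖ₊₁ = dₖaₖ − mₖ, dₖ₊₁ = (n − mₖ₊₁²)/dₖ, aₖ₊₁ = ⌊(a₀+mₖ₊₁)/dₖ₊₁⌋:
  k=1: m=19, d=26, a=1
  k=2: m=7, d=13, a=2
  k=3: m=19, d=2, a=19
  k=4: m=19, d=13, a=2
  k=5: m=7, d=26, a=1
  k=6: m=19, d=1, a=38
d=1 and a=2a₀=38 at k=6, so the next step gives (m, d) = (19, 26) again — its k=1 value — and the period has length 6.

[19; 1, 2, 19, 2, 1, 38]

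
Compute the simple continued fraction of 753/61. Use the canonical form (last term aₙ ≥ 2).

[12; 2, 1, 9, 2]

753 = 12×61 + 21
61 = 2×21 + 19
21 = 1×19 + 2
19 = 9×2 + 1
2 = 2×1 + 0  (stop)
So 753/61 = [12; 2, 1, 9, 2].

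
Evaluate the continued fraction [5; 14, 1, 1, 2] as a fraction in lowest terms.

Fold from the inside: start with 2/1.
  1 + 1/2 = 3/2
  1 + 2/3 = 5/3
  14 + 3/5 = 73/5
  5 + 5/73 = 370/73

370/73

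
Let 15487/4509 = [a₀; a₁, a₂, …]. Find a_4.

15487 = 3·4509 + 1960   →  a_0 = 3
4509 = 2·1960 + 589   →  a_1 = 2
1960 = 3·589 + 193   →  a_2 = 3
589 = 3·193 + 10   →  a_3 = 3
193 = 19·10 + 3   →  a_4 = 19

19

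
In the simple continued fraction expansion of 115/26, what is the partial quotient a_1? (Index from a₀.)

115 = 4·26 + 11   →  a_0 = 4
26 = 2·11 + 4   →  a_1 = 2

2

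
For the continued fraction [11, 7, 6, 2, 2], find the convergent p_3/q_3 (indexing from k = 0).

Using pₖ = aₖpₖ₋₁ + pₖ₋₂, qₖ = aₖqₖ₋₁ + qₖ₋₂ (with p₋₁=1, p₋₂=0, q₋₁=0, q₋₂=1):
  k=0: a=11, p=11, q=1
  k=1: a=7, p=78, q=7
  k=2: a=6, p=479, q=43
  k=3: a=2, p=1036, q=93

1036/93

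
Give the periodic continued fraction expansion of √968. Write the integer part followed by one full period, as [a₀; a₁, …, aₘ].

a₀ = ⌊√968⌋ = 31.
With m₀=0, d₀=1 and mₖ₊₁ = dₖaₖ − mₖ, dₖ₊₁ = (n − mₖ₊₁²)/dₖ, aₖ₊₁ = ⌊(a₀+mₖ₊₁)/dₖ₊₁⌋:
  k=1: m=31, d=7, a=8
  k=2: m=25, d=49, a=1
  k=3: m=24, d=8, a=6
  k=4: m=24, d=49, a=1
  k=5: m=25, d=7, a=8
  k=6: m=31, d=1, a=62
d=1 and a=2a₀=62 at k=6, so the next step gives (m, d) = (31, 7) again — its k=1 value — and the period has length 6.

[31; 8, 1, 6, 1, 8, 62]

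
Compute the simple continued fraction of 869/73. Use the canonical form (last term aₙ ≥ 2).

869 = 11·73 + 66
73 = 1·66 + 7
66 = 9·7 + 3
7 = 2·3 + 1
3 = 3·1 + 0  (stop)
So 869/73 = [11; 1, 9, 2, 3].

[11; 1, 9, 2, 3]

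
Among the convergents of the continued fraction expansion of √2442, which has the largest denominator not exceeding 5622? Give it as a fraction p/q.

√2442 = [49; 2, 2, 2, 98, …] (period length 4).
Convergents:
  p_0/q_0 = 49/1
  p_1/q_1 = 99/2
  p_2/q_2 = 247/5
  p_3/q_3 = 593/12
  p_4/q_4 = 58361/1181
  p_5/q_5 = 117315/2374
  p_6/q_6 = 292991/5929
q_5 = 2374 ≤ 5622 < 5929 = q_6, so the answer is 117315/2374.

117315/2374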